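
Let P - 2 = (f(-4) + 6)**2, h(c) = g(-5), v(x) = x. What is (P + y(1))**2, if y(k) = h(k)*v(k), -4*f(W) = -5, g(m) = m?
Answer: 628849/256 ≈ 2456.4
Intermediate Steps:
h(c) = -5
f(W) = 5/4 (f(W) = -1/4*(-5) = 5/4)
y(k) = -5*k
P = 873/16 (P = 2 + (5/4 + 6)**2 = 2 + (29/4)**2 = 2 + 841/16 = 873/16 ≈ 54.563)
(P + y(1))**2 = (873/16 - 5*1)**2 = (873/16 - 5)**2 = (793/16)**2 = 628849/256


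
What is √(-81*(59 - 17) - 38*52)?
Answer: I*√5378 ≈ 73.335*I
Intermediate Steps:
√(-81*(59 - 17) - 38*52) = √(-81*42 - 1976) = √(-3402 - 1976) = √(-5378) = I*√5378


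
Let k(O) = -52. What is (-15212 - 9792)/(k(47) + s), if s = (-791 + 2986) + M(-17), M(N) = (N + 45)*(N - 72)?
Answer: 25004/349 ≈ 71.645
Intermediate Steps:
M(N) = (-72 + N)*(45 + N) (M(N) = (45 + N)*(-72 + N) = (-72 + N)*(45 + N))
s = -297 (s = (-791 + 2986) + (-3240 + (-17)² - 27*(-17)) = 2195 + (-3240 + 289 + 459) = 2195 - 2492 = -297)
(-15212 - 9792)/(k(47) + s) = (-15212 - 9792)/(-52 - 297) = -25004/(-349) = -25004*(-1/349) = 25004/349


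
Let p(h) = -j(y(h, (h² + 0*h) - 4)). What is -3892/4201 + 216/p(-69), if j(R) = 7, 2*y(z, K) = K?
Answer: -934660/29407 ≈ -31.784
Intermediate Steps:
y(z, K) = K/2
p(h) = -7 (p(h) = -1*7 = -7)
-3892/4201 + 216/p(-69) = -3892/4201 + 216/(-7) = -3892*1/4201 + 216*(-⅐) = -3892/4201 - 216/7 = -934660/29407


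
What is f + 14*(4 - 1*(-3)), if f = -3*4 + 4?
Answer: 90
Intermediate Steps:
f = -8 (f = -12 + 4 = -8)
f + 14*(4 - 1*(-3)) = -8 + 14*(4 - 1*(-3)) = -8 + 14*(4 + 3) = -8 + 14*7 = -8 + 98 = 90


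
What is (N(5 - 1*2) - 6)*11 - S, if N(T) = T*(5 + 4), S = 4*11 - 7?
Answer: 194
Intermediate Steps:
S = 37 (S = 44 - 7 = 37)
N(T) = 9*T (N(T) = T*9 = 9*T)
(N(5 - 1*2) - 6)*11 - S = (9*(5 - 1*2) - 6)*11 - 1*37 = (9*(5 - 2) - 6)*11 - 37 = (9*3 - 6)*11 - 37 = (27 - 6)*11 - 37 = 21*11 - 37 = 231 - 37 = 194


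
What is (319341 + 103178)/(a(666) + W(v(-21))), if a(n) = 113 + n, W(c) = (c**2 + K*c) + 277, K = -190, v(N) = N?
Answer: 422519/5487 ≈ 77.004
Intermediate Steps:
W(c) = 277 + c**2 - 190*c (W(c) = (c**2 - 190*c) + 277 = 277 + c**2 - 190*c)
(319341 + 103178)/(a(666) + W(v(-21))) = (319341 + 103178)/((113 + 666) + (277 + (-21)**2 - 190*(-21))) = 422519/(779 + (277 + 441 + 3990)) = 422519/(779 + 4708) = 422519/5487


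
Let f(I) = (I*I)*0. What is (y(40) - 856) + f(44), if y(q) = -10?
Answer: -866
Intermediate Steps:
f(I) = 0 (f(I) = I**2*0 = 0)
(y(40) - 856) + f(44) = (-10 - 856) + 0 = -866 + 0 = -866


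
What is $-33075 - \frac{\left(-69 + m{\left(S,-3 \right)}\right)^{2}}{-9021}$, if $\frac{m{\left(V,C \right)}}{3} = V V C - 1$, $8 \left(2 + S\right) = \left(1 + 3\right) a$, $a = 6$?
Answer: $- \frac{99454338}{3007} \approx -33074.0$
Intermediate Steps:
$S = 1$ ($S = -2 + \frac{\left(1 + 3\right) 6}{8} = -2 + \frac{4 \cdot 6}{8} = -2 + \frac{1}{8} \cdot 24 = -2 + 3 = 1$)
$m{\left(V,C \right)} = -3 + 3 C V^{2}$ ($m{\left(V,C \right)} = 3 \left(V V C - 1\right) = 3 \left(V^{2} C - 1\right) = 3 \left(C V^{2} - 1\right) = 3 \left(-1 + C V^{2}\right) = -3 + 3 C V^{2}$)
$-33075 - \frac{\left(-69 + m{\left(S,-3 \right)}\right)^{2}}{-9021} = -33075 - \frac{\left(-69 + \left(-3 + 3 \left(-3\right) 1^{2}\right)\right)^{2}}{-9021} = -33075 - \left(-69 + \left(-3 + 3 \left(-3\right) 1\right)\right)^{2} \left(- \frac{1}{9021}\right) = -33075 - \left(-69 - 12\right)^{2} \left(- \frac{1}{9021}\right) = -33075 - \left(-81\right)^{2} \left(- \frac{1}{9021}\right) = -33075 - 6561 \left(- \frac{1}{9021}\right) = -33075 - - \frac{2187}{3007} = -33075 + \frac{2187}{3007} = - \frac{99454338}{3007}$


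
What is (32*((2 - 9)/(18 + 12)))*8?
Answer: -896/15 ≈ -59.733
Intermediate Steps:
(32*((2 - 9)/(18 + 12)))*8 = (32*(-7/30))*8 = -112/15*8 = -896/15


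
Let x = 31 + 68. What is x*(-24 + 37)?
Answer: 1287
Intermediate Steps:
x = 99
x*(-24 + 37) = 99*(-24 + 37) = 99*13 = 1287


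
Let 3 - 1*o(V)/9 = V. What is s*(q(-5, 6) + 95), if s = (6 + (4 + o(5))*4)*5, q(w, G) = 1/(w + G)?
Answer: -24000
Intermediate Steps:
q(w, G) = 1/(G + w)
o(V) = 27 - 9*V
s = -250 (s = (6 + (4 + (27 - 9*5))*4)*5 = (6 + (4 + (27 - 45))*4)*5 = (6 + (4 - 18)*4)*5 = (6 - 14*4)*5 = (6 - 56)*5 = -50*5 = -250)
s*(q(-5, 6) + 95) = -250*(1/(6 - 5) + 95) = -250*(1/1 + 95) = -250*(1 + 95) = -250*96 = -24000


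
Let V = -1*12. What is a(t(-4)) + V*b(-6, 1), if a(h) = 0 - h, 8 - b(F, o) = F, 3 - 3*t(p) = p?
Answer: -511/3 ≈ -170.33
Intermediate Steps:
t(p) = 1 - p/3
b(F, o) = 8 - F
a(h) = -h
V = -12
a(t(-4)) + V*b(-6, 1) = -(1 - 1/3*(-4)) - 12*(8 - 1*(-6)) = -(1 + 4/3) - 12*(8 + 6) = -1*7/3 - 12*14 = -7/3 - 168 = -511/3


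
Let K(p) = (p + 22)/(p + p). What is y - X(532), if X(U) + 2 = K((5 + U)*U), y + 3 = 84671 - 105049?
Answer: -5822097089/285684 ≈ -20380.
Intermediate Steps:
y = -20381 (y = -3 + (84671 - 105049) = -3 - 20378 = -20381)
K(p) = (22 + p)/(2*p) (K(p) = (22 + p)/((2*p)) = (22 + p)*(1/(2*p)) = (22 + p)/(2*p))
X(U) = -2 + (22 + U*(5 + U))/(2*U*(5 + U)) (X(U) = -2 + (22 + (5 + U)*U)/(2*(((5 + U)*U))) = -2 + (22 + U*(5 + U))/(2*((U*(5 + U)))) = -2 + (1/(U*(5 + U)))*(22 + U*(5 + U))/2 = -2 + (22 + U*(5 + U))/(2*U*(5 + U)))
y - X(532) = -20381 - (22 - 3*532*(5 + 532))/(2*532*(5 + 532)) = -20381 - (22 - 3*532*537)/(2*532*537) = -20381 - (22 - 857052)/(2*532*537) = -20381 - (-857030)/(2*532*537) = -20381 - 1*(-428515/285684) = -20381 + 428515/285684 = -5822097089/285684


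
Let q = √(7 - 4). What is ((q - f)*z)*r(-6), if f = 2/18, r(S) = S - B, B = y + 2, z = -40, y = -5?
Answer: -40/3 + 120*√3 ≈ 194.51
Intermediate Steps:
B = -3 (B = -5 + 2 = -3)
r(S) = 3 + S (r(S) = S - 1*(-3) = S + 3 = 3 + S)
f = ⅑ (f = 2*(1/18) = ⅑ ≈ 0.11111)
q = √3 ≈ 1.7320
((q - f)*z)*r(-6) = ((√3 - 1*⅑)*(-40))*(3 - 6) = ((√3 - ⅑)*(-40))*(-3) = ((-⅑ + √3)*(-40))*(-3) = (40/9 - 40*√3)*(-3) = -40/3 + 120*√3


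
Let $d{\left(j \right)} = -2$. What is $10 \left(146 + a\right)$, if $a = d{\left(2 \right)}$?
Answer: $1440$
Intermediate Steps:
$a = -2$
$10 \left(146 + a\right) = 10 \left(146 - 2\right) = 10 \cdot 144 = 1440$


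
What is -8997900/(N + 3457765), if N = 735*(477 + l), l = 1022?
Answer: -899790/455953 ≈ -1.9734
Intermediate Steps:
N = 1101765 (N = 735*(477 + 1022) = 735*1499 = 1101765)
-8997900/(N + 3457765) = -8997900/(1101765 + 3457765) = -8997900/4559530 = -8997900*1/4559530 = -899790/455953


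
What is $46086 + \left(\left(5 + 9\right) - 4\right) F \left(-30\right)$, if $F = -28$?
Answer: $54486$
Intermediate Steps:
$46086 + \left(\left(5 + 9\right) - 4\right) F \left(-30\right) = 46086 + \left(\left(5 + 9\right) - 4\right) \left(-28\right) \left(-30\right) = 46086 + \left(14 - 4\right) \left(-28\right) \left(-30\right) = 46086 + 10 \left(-28\right) \left(-30\right) = 46086 - -8400 = 46086 + 8400 = 54486$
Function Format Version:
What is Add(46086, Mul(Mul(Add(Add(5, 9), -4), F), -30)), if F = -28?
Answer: 54486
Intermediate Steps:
Add(46086, Mul(Mul(Add(Add(5, 9), -4), F), -30)) = Add(46086, Mul(Mul(Add(Add(5, 9), -4), -28), -30)) = Add(46086, Mul(Mul(Add(14, -4), -28), -30)) = Add(46086, Mul(Mul(10, -28), -30)) = Add(46086, Mul(-280, -30)) = Add(46086, 8400) = 54486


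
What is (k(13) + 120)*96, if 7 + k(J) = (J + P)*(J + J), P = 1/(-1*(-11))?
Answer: 478752/11 ≈ 43523.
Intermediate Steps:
P = 1/11 (P = -1*(-1/11) = 1/11 ≈ 0.090909)
k(J) = -7 + 2*J*(1/11 + J) (k(J) = -7 + (J + 1/11)*(J + J) = -7 + (1/11 + J)*(2*J) = -7 + 2*J*(1/11 + J))
(k(13) + 120)*96 = ((-7 + 2*13² + (2/11)*13) + 120)*96 = ((-7 + 2*169 + 26/11) + 120)*96 = ((-7 + 338 + 26/11) + 120)*96 = (3667/11 + 120)*96 = (4987/11)*96 = 478752/11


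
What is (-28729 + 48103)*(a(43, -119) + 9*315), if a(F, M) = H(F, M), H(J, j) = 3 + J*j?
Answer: -44153346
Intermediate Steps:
a(F, M) = 3 + F*M
(-28729 + 48103)*(a(43, -119) + 9*315) = (-28729 + 48103)*((3 + 43*(-119)) + 9*315) = 19374*((3 - 5117) + 2835) = 19374*(-5114 + 2835) = 19374*(-2279) = -44153346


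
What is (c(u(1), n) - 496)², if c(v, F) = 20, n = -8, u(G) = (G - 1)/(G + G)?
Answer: 226576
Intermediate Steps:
u(G) = (-1 + G)/(2*G) (u(G) = (-1 + G)/((2*G)) = (-1 + G)*(1/(2*G)) = (-1 + G)/(2*G))
(c(u(1), n) - 496)² = (20 - 496)² = (-476)² = 226576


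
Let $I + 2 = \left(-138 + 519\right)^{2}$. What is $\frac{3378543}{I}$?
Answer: $\frac{482649}{20737} \approx 23.275$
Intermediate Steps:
$I = 145159$ ($I = -2 + \left(-138 + 519\right)^{2} = -2 + 381^{2} = -2 + 145161 = 145159$)
$\frac{3378543}{I} = \frac{3378543}{145159} = 3378543 \cdot \frac{1}{145159} = \frac{482649}{20737}$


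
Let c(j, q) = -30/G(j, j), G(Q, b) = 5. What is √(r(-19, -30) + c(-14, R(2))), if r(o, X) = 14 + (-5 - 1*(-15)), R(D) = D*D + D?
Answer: 3*√2 ≈ 4.2426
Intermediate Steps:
R(D) = D + D² (R(D) = D² + D = D + D²)
r(o, X) = 24 (r(o, X) = 14 + (-5 + 15) = 14 + 10 = 24)
c(j, q) = -6 (c(j, q) = -30/5 = -30*⅕ = -6)
√(r(-19, -30) + c(-14, R(2))) = √(24 - 6) = √18 = 3*√2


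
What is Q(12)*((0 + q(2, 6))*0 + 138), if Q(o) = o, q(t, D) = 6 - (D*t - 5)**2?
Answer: 1656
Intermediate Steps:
q(t, D) = 6 - (-5 + D*t)**2
Q(12)*((0 + q(2, 6))*0 + 138) = 12*((0 + (6 - (-5 + 6*2)**2))*0 + 138) = 12*((0 + (6 - (-5 + 12)**2))*0 + 138) = 12*((0 + (6 - 1*7**2))*0 + 138) = 12*((0 + (6 - 1*49))*0 + 138) = 12*((0 + (6 - 49))*0 + 138) = 12*((0 - 43)*0 + 138) = 12*(-43*0 + 138) = 12*(0 + 138) = 12*138 = 1656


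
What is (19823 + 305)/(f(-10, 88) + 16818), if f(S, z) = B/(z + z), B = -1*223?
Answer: 3542528/2959745 ≈ 1.1969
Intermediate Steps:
B = -223
f(S, z) = -223/(2*z) (f(S, z) = -223/(z + z) = -223*1/(2*z) = -223/(2*z))
(19823 + 305)/(f(-10, 88) + 16818) = (19823 + 305)/(-223/2/88 + 16818) = 20128/(-223/2*1/88 + 16818) = 20128/(-223/176 + 16818) = 20128/(2959745/176) = 20128*(176/2959745) = 3542528/2959745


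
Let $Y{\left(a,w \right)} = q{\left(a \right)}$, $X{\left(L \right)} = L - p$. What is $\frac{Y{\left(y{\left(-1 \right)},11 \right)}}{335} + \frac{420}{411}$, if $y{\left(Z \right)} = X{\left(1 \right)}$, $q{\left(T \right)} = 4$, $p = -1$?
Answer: $\frac{47448}{45895} \approx 1.0338$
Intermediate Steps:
$X{\left(L \right)} = 1 + L$ ($X{\left(L \right)} = L - -1 = L + 1 = 1 + L$)
$y{\left(Z \right)} = 2$ ($y{\left(Z \right)} = 1 + 1 = 2$)
$Y{\left(a,w \right)} = 4$
$\frac{Y{\left(y{\left(-1 \right)},11 \right)}}{335} + \frac{420}{411} = \frac{4}{335} + \frac{420}{411} = 4 \cdot \frac{1}{335} + 420 \cdot \frac{1}{411} = \frac{4}{335} + \frac{140}{137} = \frac{47448}{45895}$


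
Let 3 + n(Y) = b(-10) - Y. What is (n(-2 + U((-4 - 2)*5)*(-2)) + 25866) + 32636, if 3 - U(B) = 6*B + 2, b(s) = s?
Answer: 58853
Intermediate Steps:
U(B) = 1 - 6*B (U(B) = 3 - (6*B + 2) = 3 - (2 + 6*B) = 3 + (-2 - 6*B) = 1 - 6*B)
n(Y) = -13 - Y (n(Y) = -3 + (-10 - Y) = -13 - Y)
(n(-2 + U((-4 - 2)*5)*(-2)) + 25866) + 32636 = ((-13 - (-2 + (1 - 6*(-4 - 2)*5)*(-2))) + 25866) + 32636 = ((-13 - (-2 + (1 - (-36)*5)*(-2))) + 25866) + 32636 = ((-13 - (-2 + (1 - 6*(-30))*(-2))) + 25866) + 32636 = ((-13 - (-2 + (1 + 180)*(-2))) + 25866) + 32636 = ((-13 - (-2 + 181*(-2))) + 25866) + 32636 = ((-13 - (-2 - 362)) + 25866) + 32636 = ((-13 - 1*(-364)) + 25866) + 32636 = ((-13 + 364) + 25866) + 32636 = (351 + 25866) + 32636 = 26217 + 32636 = 58853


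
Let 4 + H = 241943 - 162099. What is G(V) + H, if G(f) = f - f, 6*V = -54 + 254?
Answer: 79840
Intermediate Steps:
H = 79840 (H = -4 + (241943 - 162099) = -4 + 79844 = 79840)
V = 100/3 (V = (-54 + 254)/6 = (⅙)*200 = 100/3 ≈ 33.333)
G(f) = 0
G(V) + H = 0 + 79840 = 79840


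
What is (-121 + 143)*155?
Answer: 3410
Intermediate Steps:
(-121 + 143)*155 = 22*155 = 3410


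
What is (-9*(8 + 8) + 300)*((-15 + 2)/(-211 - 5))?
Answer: 169/18 ≈ 9.3889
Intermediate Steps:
(-9*(8 + 8) + 300)*((-15 + 2)/(-211 - 5)) = (-9*16 + 300)*(-13/(-216)) = (-144 + 300)*(-13*(-1/216)) = 156*(13/216) = 169/18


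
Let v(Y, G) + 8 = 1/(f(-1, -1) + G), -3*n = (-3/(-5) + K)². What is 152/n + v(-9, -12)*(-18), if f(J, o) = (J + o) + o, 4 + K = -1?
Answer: 73596/605 ≈ 121.65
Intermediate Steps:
K = -5 (K = -4 - 1 = -5)
n = -484/75 (n = -(-3/(-5) - 5)²/3 = -(-3*(-⅕) - 5)²/3 = -(⅗ - 5)²/3 = -(-22/5)²/3 = -⅓*484/25 = -484/75 ≈ -6.4533)
f(J, o) = J + 2*o
v(Y, G) = -8 + 1/(-3 + G) (v(Y, G) = -8 + 1/((-1 + 2*(-1)) + G) = -8 + 1/((-1 - 2) + G) = -8 + 1/(-3 + G))
152/n + v(-9, -12)*(-18) = 152/(-484/75) + ((25 - 8*(-12))/(-3 - 12))*(-18) = 152*(-75/484) + ((25 + 96)/(-15))*(-18) = -2850/121 - 1/15*121*(-18) = -2850/121 - 121/15*(-18) = -2850/121 + 726/5 = 73596/605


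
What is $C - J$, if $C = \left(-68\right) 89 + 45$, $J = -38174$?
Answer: $32167$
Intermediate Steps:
$C = -6007$ ($C = -6052 + 45 = -6007$)
$C - J = -6007 - -38174 = -6007 + 38174 = 32167$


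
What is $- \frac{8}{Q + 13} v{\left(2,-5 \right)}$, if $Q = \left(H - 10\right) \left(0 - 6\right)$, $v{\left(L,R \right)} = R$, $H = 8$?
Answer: $\frac{8}{5} \approx 1.6$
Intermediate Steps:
$Q = 12$ ($Q = \left(8 - 10\right) \left(0 - 6\right) = \left(-2\right) \left(-6\right) = 12$)
$- \frac{8}{Q + 13} v{\left(2,-5 \right)} = - \frac{8}{12 + 13} \left(-5\right) = - \frac{8}{25} \left(-5\right) = \left(-8\right) \frac{1}{25} \left(-5\right) = \left(- \frac{8}{25}\right) \left(-5\right) = \frac{8}{5}$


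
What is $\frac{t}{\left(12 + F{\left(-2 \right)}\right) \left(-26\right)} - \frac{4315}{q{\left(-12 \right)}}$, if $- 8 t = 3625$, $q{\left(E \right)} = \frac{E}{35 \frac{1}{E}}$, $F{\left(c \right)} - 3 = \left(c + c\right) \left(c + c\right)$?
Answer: $- \frac{30415225}{29016} \approx -1048.2$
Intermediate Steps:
$F{\left(c \right)} = 3 + 4 c^{2}$ ($F{\left(c \right)} = 3 + \left(c + c\right) \left(c + c\right) = 3 + 2 c 2 c = 3 + 4 c^{2}$)
$q{\left(E \right)} = \frac{E^{2}}{35}$ ($q{\left(E \right)} = E \frac{E}{35} = \frac{E^{2}}{35}$)
$t = - \frac{3625}{8}$ ($t = \left(- \frac{1}{8}\right) 3625 = - \frac{3625}{8} \approx -453.13$)
$\frac{t}{\left(12 + F{\left(-2 \right)}\right) \left(-26\right)} - \frac{4315}{q{\left(-12 \right)}} = - \frac{3625}{8 \left(12 + \left(3 + 4 \left(-2\right)^{2}\right)\right) \left(-26\right)} - \frac{4315}{\frac{1}{35} \left(-12\right)^{2}} = - \frac{3625}{8 \left(12 + \left(3 + 4 \cdot 4\right)\right) \left(-26\right)} - \frac{4315}{\frac{1}{35} \cdot 144} = - \frac{3625}{8 \left(12 + \left(3 + 16\right)\right) \left(-26\right)} - \frac{4315}{\frac{144}{35}} = - \frac{3625}{8 \left(12 + 19\right) \left(-26\right)} - \frac{151025}{144} = - \frac{3625}{8 \cdot 31 \left(-26\right)} - \frac{151025}{144} = - \frac{3625}{8 \left(-806\right)} - \frac{151025}{144} = \left(- \frac{3625}{8}\right) \left(- \frac{1}{806}\right) - \frac{151025}{144} = \frac{3625}{6448} - \frac{151025}{144} = - \frac{30415225}{29016}$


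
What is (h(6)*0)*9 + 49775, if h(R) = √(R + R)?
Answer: 49775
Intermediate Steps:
h(R) = √2*√R (h(R) = √(2*R) = √2*√R)
(h(6)*0)*9 + 49775 = ((√2*√6)*0)*9 + 49775 = ((2*√3)*0)*9 + 49775 = 0*9 + 49775 = 0 + 49775 = 49775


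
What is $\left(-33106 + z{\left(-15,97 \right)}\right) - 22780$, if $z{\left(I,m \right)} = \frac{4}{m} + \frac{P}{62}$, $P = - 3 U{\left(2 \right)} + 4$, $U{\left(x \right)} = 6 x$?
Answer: $- \frac{168050630}{3007} \approx -55887.0$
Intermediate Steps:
$P = -32$ ($P = - 3 \cdot 6 \cdot 2 + 4 = \left(-3\right) 12 + 4 = -36 + 4 = -32$)
$z{\left(I,m \right)} = - \frac{16}{31} + \frac{4}{m}$ ($z{\left(I,m \right)} = \frac{4}{m} - \frac{32}{62} = \frac{4}{m} - \frac{16}{31} = - \frac{16}{31} + \frac{4}{m}$)
$\left(-33106 + z{\left(-15,97 \right)}\right) - 22780 = \left(-33106 - \left(\frac{16}{31} - \frac{4}{97}\right)\right) - 22780 = \left(-33106 + \left(- \frac{16}{31} + 4 \cdot \frac{1}{97}\right)\right) - 22780 = \left(-33106 + \left(- \frac{16}{31} + \frac{4}{97}\right)\right) - 22780 = \left(-33106 - \frac{1428}{3007}\right) - 22780 = - \frac{99551170}{3007} - 22780 = - \frac{168050630}{3007}$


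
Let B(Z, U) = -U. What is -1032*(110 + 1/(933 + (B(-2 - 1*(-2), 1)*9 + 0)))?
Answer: -8741126/77 ≈ -1.1352e+5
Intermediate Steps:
-1032*(110 + 1/(933 + (B(-2 - 1*(-2), 1)*9 + 0))) = -1032*(110 + 1/(933 + (-1*1*9 + 0))) = -1032*(110 + 1/(933 + (-1*9 + 0))) = -1032*(110 + 1/(933 + (-9 + 0))) = -1032*(110 + 1/(933 - 9)) = -1032*(110 + 1/924) = -1032*101641/924 = -8741126/77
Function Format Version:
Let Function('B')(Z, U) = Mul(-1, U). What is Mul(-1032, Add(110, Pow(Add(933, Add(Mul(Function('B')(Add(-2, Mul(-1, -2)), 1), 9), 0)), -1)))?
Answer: Rational(-8741126, 77) ≈ -1.1352e+5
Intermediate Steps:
Mul(-1032, Add(110, Pow(Add(933, Add(Mul(Function('B')(Add(-2, Mul(-1, -2)), 1), 9), 0)), -1))) = Mul(-1032, Add(110, Pow(Add(933, Add(Mul(Mul(-1, 1), 9), 0)), -1))) = Mul(-1032, Add(110, Pow(Add(933, Add(Mul(-1, 9), 0)), -1))) = Mul(-1032, Add(110, Pow(Add(933, Add(-9, 0)), -1))) = Mul(-1032, Add(110, Pow(Add(933, -9), -1))) = Mul(-1032, Add(110, Pow(924, -1))) = Mul(-1032, Add(110, Rational(1, 924))) = Mul(-1032, Rational(101641, 924)) = Rational(-8741126, 77)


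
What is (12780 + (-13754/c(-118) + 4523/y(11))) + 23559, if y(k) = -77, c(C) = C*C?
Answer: 19448374431/536074 ≈ 36279.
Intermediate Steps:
c(C) = C²
(12780 + (-13754/c(-118) + 4523/y(11))) + 23559 = (12780 + (-13754/((-118)²) + 4523/(-77))) + 23559 = (12780 + (-13754/13924 + 4523*(-1/77))) + 23559 = (12780 + (-13754*1/13924 - 4523/77)) + 23559 = (12780 + (-6877/6962 - 4523/77)) + 23559 = (12780 - 32018655/536074) + 23559 = 6819007065/536074 + 23559 = 19448374431/536074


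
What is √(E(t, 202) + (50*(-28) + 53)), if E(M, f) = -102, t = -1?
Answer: 3*I*√161 ≈ 38.066*I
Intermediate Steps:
√(E(t, 202) + (50*(-28) + 53)) = √(-102 + (50*(-28) + 53)) = √(-102 + (-1400 + 53)) = √(-102 - 1347) = √(-1449) = 3*I*√161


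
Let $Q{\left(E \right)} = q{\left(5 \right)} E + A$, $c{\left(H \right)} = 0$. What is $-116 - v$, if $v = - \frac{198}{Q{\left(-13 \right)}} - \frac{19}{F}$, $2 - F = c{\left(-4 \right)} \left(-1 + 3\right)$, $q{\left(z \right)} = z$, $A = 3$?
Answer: $- \frac{6801}{62} \approx -109.69$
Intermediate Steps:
$Q{\left(E \right)} = 3 + 5 E$ ($Q{\left(E \right)} = 5 E + 3 = 3 + 5 E$)
$F = 2$ ($F = 2 - 0 \left(-1 + 3\right) = 2 - 0 \cdot 2 = 2 - 0 = 2 + 0 = 2$)
$v = - \frac{391}{62}$ ($v = - \frac{198}{3 + 5 \left(-13\right)} - \frac{19}{2} = - \frac{198}{3 - 65} - \frac{19}{2} = - \frac{198}{-62} - \frac{19}{2} = \left(-198\right) \left(- \frac{1}{62}\right) - \frac{19}{2} = \frac{99}{31} - \frac{19}{2} = - \frac{391}{62} \approx -6.3064$)
$-116 - v = -116 - - \frac{391}{62} = -116 + \frac{391}{62} = - \frac{6801}{62}$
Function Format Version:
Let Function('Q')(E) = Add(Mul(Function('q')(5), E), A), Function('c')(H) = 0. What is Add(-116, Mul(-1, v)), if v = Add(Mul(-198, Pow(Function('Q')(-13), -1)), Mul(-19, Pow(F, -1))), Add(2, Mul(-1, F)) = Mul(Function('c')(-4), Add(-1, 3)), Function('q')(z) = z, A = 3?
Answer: Rational(-6801, 62) ≈ -109.69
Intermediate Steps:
Function('Q')(E) = Add(3, Mul(5, E)) (Function('Q')(E) = Add(Mul(5, E), 3) = Add(3, Mul(5, E)))
F = 2 (F = Add(2, Mul(-1, Mul(0, Add(-1, 3)))) = Add(2, Mul(-1, Mul(0, 2))) = Add(2, Mul(-1, 0)) = Add(2, 0) = 2)
v = Rational(-391, 62) (v = Add(Mul(-198, Pow(Add(3, Mul(5, -13)), -1)), Mul(-19, Pow(2, -1))) = Add(Mul(-198, Pow(Add(3, -65), -1)), Mul(-19, Rational(1, 2))) = Add(Mul(-198, Pow(-62, -1)), Rational(-19, 2)) = Add(Mul(-198, Rational(-1, 62)), Rational(-19, 2)) = Add(Rational(99, 31), Rational(-19, 2)) = Rational(-391, 62) ≈ -6.3064)
Add(-116, Mul(-1, v)) = Add(-116, Mul(-1, Rational(-391, 62))) = Add(-116, Rational(391, 62)) = Rational(-6801, 62)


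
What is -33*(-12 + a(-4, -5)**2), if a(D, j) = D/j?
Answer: 9372/25 ≈ 374.88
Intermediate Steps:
-33*(-12 + a(-4, -5)**2) = -33*(-12 + (-4/(-5))**2) = -33*(-12 + (-4*(-1/5))**2) = -33*(-12 + (4/5)**2) = -33*(-12 + 16/25) = -33*(-284/25) = 9372/25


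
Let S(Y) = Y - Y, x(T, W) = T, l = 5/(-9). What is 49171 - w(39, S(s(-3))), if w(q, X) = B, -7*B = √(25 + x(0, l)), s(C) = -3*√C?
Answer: 344202/7 ≈ 49172.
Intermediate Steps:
l = -5/9 (l = 5*(-⅑) = -5/9 ≈ -0.55556)
B = -5/7 (B = -√(25 + 0)/7 = -√25/7 = -⅐*5 = -5/7 ≈ -0.71429)
S(Y) = 0
w(q, X) = -5/7
49171 - w(39, S(s(-3))) = 49171 - 1*(-5/7) = 49171 + 5/7 = 344202/7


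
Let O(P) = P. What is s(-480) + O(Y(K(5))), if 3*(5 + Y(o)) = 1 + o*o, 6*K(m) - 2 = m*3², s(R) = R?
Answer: -50135/108 ≈ -464.21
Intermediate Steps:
K(m) = ⅓ + 3*m/2 (K(m) = ⅓ + (m*3²)/6 = ⅓ + (m*9)/6 = ⅓ + (9*m)/6 = ⅓ + 3*m/2)
Y(o) = -14/3 + o²/3 (Y(o) = -5 + (1 + o*o)/3 = -5 + (1 + o²)/3 = -5 + (⅓ + o²/3) = -14/3 + o²/3)
s(-480) + O(Y(K(5))) = -480 + (-14/3 + (⅓ + (3/2)*5)²/3) = -480 + (-14/3 + (⅓ + 15/2)²/3) = -480 + (-14/3 + (47/6)²/3) = -480 + (-14/3 + (⅓)*(2209/36)) = -480 + (-14/3 + 2209/108) = -480 + 1705/108 = -50135/108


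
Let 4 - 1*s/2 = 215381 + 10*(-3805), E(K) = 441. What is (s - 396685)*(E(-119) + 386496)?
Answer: -290720858643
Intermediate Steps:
s = -354654 (s = 8 - 2*(215381 + 10*(-3805)) = 8 - 2*(215381 - 38050) = 8 - 2*177331 = 8 - 354662 = -354654)
(s - 396685)*(E(-119) + 386496) = (-354654 - 396685)*(441 + 386496) = -751339*386937 = -290720858643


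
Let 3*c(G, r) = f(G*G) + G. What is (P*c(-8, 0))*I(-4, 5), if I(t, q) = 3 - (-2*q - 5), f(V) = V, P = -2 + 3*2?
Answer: 1344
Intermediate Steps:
P = 4 (P = -2 + 6 = 4)
I(t, q) = 8 + 2*q (I(t, q) = 3 - (-5 - 2*q) = 3 + (5 + 2*q) = 8 + 2*q)
c(G, r) = G/3 + G**2/3 (c(G, r) = (G*G + G)/3 = (G**2 + G)/3 = (G + G**2)/3 = G/3 + G**2/3)
(P*c(-8, 0))*I(-4, 5) = (4*((1/3)*(-8)*(1 - 8)))*(8 + 2*5) = (4*((1/3)*(-8)*(-7)))*(8 + 10) = (4*(56/3))*18 = (224/3)*18 = 1344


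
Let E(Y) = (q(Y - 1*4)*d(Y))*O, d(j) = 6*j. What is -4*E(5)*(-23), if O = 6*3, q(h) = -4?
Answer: -198720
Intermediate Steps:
O = 18
E(Y) = -432*Y (E(Y) = -24*Y*18 = -432*Y)
-4*E(5)*(-23) = -(-1728)*5*(-23) = -4*(-2160)*(-23) = 8640*(-23) = -198720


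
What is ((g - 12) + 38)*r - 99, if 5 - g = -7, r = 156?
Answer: 5829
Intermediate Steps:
g = 12 (g = 5 - 1*(-7) = 5 + 7 = 12)
((g - 12) + 38)*r - 99 = ((12 - 12) + 38)*156 - 99 = (0 + 38)*156 - 99 = 38*156 - 99 = 5928 - 99 = 5829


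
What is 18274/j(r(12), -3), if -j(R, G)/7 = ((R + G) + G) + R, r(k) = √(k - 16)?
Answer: 27411/91 + 18274*I/91 ≈ 301.22 + 200.81*I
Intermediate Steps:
r(k) = √(-16 + k)
j(R, G) = -14*G - 14*R (j(R, G) = -7*(((R + G) + G) + R) = -7*(((G + R) + G) + R) = -7*((R + 2*G) + R) = -7*(2*G + 2*R) = -14*G - 14*R)
18274/j(r(12), -3) = 18274/(-14*(-3) - 14*√(-16 + 12)) = 18274/(42 - 28*I) = 18274*((42 + 28*I)/2548) = 9137*(42 + 28*I)/1274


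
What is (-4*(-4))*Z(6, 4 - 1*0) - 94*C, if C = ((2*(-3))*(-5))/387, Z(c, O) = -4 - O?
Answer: -17452/129 ≈ -135.29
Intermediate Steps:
C = 10/129 (C = -6*(-5)*(1/387) = 30*(1/387) = 10/129 ≈ 0.077519)
(-4*(-4))*Z(6, 4 - 1*0) - 94*C = (-4*(-4))*(-4 - (4 - 1*0)) - 94*10/129 = 16*(-4 - (4 + 0)) - 940/129 = 16*(-4 - 1*4) - 940/129 = 16*(-4 - 4) - 940/129 = 16*(-8) - 940/129 = -128 - 940/129 = -17452/129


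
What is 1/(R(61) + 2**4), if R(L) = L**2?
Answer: 1/3737 ≈ 0.00026759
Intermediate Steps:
1/(R(61) + 2**4) = 1/(61**2 + 2**4) = 1/(3721 + 16) = 1/3737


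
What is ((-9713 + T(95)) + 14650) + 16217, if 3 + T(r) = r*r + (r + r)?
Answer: 30366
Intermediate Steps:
T(r) = -3 + r² + 2*r (T(r) = -3 + (r*r + (r + r)) = -3 + (r² + 2*r) = -3 + r² + 2*r)
((-9713 + T(95)) + 14650) + 16217 = ((-9713 + (-3 + 95² + 2*95)) + 14650) + 16217 = ((-9713 + (-3 + 9025 + 190)) + 14650) + 16217 = ((-9713 + 9212) + 14650) + 16217 = (-501 + 14650) + 16217 = 14149 + 16217 = 30366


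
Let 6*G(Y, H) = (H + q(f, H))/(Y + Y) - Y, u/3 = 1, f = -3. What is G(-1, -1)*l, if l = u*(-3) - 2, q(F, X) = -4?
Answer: -77/12 ≈ -6.4167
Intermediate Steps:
u = 3 (u = 3*1 = 3)
G(Y, H) = -Y/6 + (-4 + H)/(12*Y) (G(Y, H) = ((H - 4)/(Y + Y) - Y)/6 = ((-4 + H)/((2*Y)) - Y)/6 = ((-4 + H)*(1/(2*Y)) - Y)/6 = ((-4 + H)/(2*Y) - Y)/6 = (-Y + (-4 + H)/(2*Y))/6 = -Y/6 + (-4 + H)/(12*Y))
l = -11 (l = 3*(-3) - 2 = -9 - 2 = -11)
G(-1, -1)*l = ((1/12)*(-4 - 1 - 2*(-1)²)/(-1))*(-11) = ((1/12)*(-1)*(-4 - 1 - 2*1))*(-11) = ((1/12)*(-1)*(-4 - 1 - 2))*(-11) = ((1/12)*(-1)*(-7))*(-11) = (7/12)*(-11) = -77/12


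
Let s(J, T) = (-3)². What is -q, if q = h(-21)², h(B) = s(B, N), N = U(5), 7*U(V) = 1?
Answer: -81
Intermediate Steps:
U(V) = ⅐ (U(V) = (⅐)*1 = ⅐)
N = ⅐ ≈ 0.14286
s(J, T) = 9
h(B) = 9
q = 81 (q = 9² = 81)
-q = -1*81 = -81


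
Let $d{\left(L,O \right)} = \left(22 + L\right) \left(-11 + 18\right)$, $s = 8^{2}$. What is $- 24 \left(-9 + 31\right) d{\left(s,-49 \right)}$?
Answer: $-317856$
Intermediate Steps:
$s = 64$
$d{\left(L,O \right)} = 154 + 7 L$ ($d{\left(L,O \right)} = \left(22 + L\right) 7 = 154 + 7 L$)
$- 24 \left(-9 + 31\right) d{\left(s,-49 \right)} = - 24 \left(-9 + 31\right) \left(154 + 7 \cdot 64\right) = \left(-24\right) 22 \left(154 + 448\right) = \left(-528\right) 602 = -317856$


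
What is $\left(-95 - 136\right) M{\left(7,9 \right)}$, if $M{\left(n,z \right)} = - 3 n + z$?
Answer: $2772$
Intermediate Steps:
$M{\left(n,z \right)} = z - 3 n$
$\left(-95 - 136\right) M{\left(7,9 \right)} = \left(-95 - 136\right) \left(9 - 21\right) = - 231 \left(9 - 21\right) = \left(-231\right) \left(-12\right) = 2772$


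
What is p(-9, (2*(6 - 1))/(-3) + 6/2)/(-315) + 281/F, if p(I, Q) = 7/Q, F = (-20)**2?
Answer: 923/1200 ≈ 0.76917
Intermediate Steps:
F = 400
p(-9, (2*(6 - 1))/(-3) + 6/2)/(-315) + 281/F = (7/((2*(6 - 1))/(-3) + 6/2))/(-315) + 281/400 = (7/((2*5)*(-1/3) + 6*(1/2)))*(-1/315) + 281*(1/400) = (7/(10*(-1/3) + 3))*(-1/315) + 281/400 = (7/(-10/3 + 3))*(-1/315) + 281/400 = (7/(-1/3))*(-1/315) + 281/400 = (7*(-3))*(-1/315) + 281/400 = -21*(-1/315) + 281/400 = 1/15 + 281/400 = 923/1200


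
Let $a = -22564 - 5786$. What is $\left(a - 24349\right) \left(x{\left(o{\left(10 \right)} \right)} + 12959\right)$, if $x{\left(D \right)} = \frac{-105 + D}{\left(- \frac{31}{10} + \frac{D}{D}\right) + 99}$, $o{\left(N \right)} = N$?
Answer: $- \frac{34826608441}{51} \approx -6.8287 \cdot 10^{8}$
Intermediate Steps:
$x{\left(D \right)} = - \frac{350}{323} + \frac{10 D}{969}$ ($x{\left(D \right)} = \frac{-105 + D}{\left(\left(-31\right) \frac{1}{10} + 1\right) + 99} = \frac{-105 + D}{\left(- \frac{31}{10} + 1\right) + 99} = \frac{-105 + D}{- \frac{21}{10} + 99} = \frac{-105 + D}{\frac{969}{10}} = \left(-105 + D\right) \frac{10}{969} = - \frac{350}{323} + \frac{10 D}{969}$)
$a = -28350$ ($a = -22564 - 5786 = -28350$)
$\left(a - 24349\right) \left(x{\left(o{\left(10 \right)} \right)} + 12959\right) = \left(-28350 - 24349\right) \left(\left(- \frac{350}{323} + \frac{10}{969} \cdot 10\right) + 12959\right) = - 52699 \left(\left(- \frac{350}{323} + \frac{100}{969}\right) + 12959\right) = - 52699 \left(- \frac{50}{51} + 12959\right) = \left(-52699\right) \frac{660859}{51} = - \frac{34826608441}{51}$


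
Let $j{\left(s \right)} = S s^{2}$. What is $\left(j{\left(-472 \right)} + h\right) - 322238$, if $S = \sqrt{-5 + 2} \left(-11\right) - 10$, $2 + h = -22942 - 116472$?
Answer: $-2689494 - 2450624 i \sqrt{3} \approx -2.6895 \cdot 10^{6} - 4.2446 \cdot 10^{6} i$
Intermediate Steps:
$h = -139416$ ($h = -2 - 139414 = -139416$)
$S = -10 - 11 i \sqrt{3}$ ($S = \sqrt{-3} \left(-11\right) - 10 = i \sqrt{3} \left(-11\right) - 10 = - 11 i \sqrt{3} - 10 = -10 - 11 i \sqrt{3} \approx -10.0 - 19.053 i$)
$j{\left(s \right)} = s^{2} \left(-10 - 11 i \sqrt{3}\right)$ ($j{\left(s \right)} = \left(-10 - 11 i \sqrt{3}\right) s^{2} = s^{2} \left(-10 - 11 i \sqrt{3}\right)$)
$\left(j{\left(-472 \right)} + h\right) - 322238 = \left(\left(-472\right)^{2} \left(-10 - 11 i \sqrt{3}\right) - 139416\right) - 322238 = \left(222784 \left(-10 - 11 i \sqrt{3}\right) - 139416\right) - 322238 = \left(\left(-2227840 - 2450624 i \sqrt{3}\right) - 139416\right) - 322238 = \left(-2367256 - 2450624 i \sqrt{3}\right) - 322238 = -2689494 - 2450624 i \sqrt{3}$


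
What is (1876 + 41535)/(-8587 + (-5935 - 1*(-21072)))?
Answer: 43411/6550 ≈ 6.6276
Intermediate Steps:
(1876 + 41535)/(-8587 + (-5935 - 1*(-21072))) = 43411/(-8587 + (-5935 + 21072)) = 43411/(-8587 + 15137) = 43411/6550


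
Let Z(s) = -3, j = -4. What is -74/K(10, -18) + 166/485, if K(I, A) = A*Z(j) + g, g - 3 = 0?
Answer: -26428/27645 ≈ -0.95598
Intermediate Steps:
g = 3 (g = 3 + 0 = 3)
K(I, A) = 3 - 3*A (K(I, A) = A*(-3) + 3 = -3*A + 3 = 3 - 3*A)
-74/K(10, -18) + 166/485 = -74/(3 - 3*(-18)) + 166/485 = -74/(3 + 54) + 166*(1/485) = -74/57 + 166/485 = -26428/27645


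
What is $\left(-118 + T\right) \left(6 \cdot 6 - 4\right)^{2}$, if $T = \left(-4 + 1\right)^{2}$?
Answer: $-111616$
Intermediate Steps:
$T = 9$ ($T = \left(-3\right)^{2} = 9$)
$\left(-118 + T\right) \left(6 \cdot 6 - 4\right)^{2} = \left(-118 + 9\right) \left(6 \cdot 6 - 4\right)^{2} = - 109 \left(36 - 4\right)^{2} = - 109 \cdot 32^{2} = \left(-109\right) 1024 = -111616$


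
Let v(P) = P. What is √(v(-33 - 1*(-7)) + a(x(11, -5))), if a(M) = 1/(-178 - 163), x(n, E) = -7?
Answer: I*√3023647/341 ≈ 5.0993*I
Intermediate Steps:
a(M) = -1/341 (a(M) = 1/(-341) = -1/341)
√(v(-33 - 1*(-7)) + a(x(11, -5))) = √((-33 - 1*(-7)) - 1/341) = √((-33 + 7) - 1/341) = √(-26 - 1/341) = √(-8867/341) = I*√3023647/341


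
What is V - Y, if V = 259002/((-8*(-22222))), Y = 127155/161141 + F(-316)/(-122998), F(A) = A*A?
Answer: 1303404273507523/880881000790792 ≈ 1.4797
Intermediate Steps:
F(A) = A**2
Y = -225542503/9910010359 (Y = 127155/161141 + (-316)**2/(-122998) = 127155*(1/161141) + 99856*(-1/122998) = 127155/161141 - 49928/61499 = -225542503/9910010359 ≈ -0.022759)
V = 129501/88888 (V = 259002/177776 = 259002*(1/177776) = 129501/88888 ≈ 1.4569)
V - Y = 129501/88888 - 1*(-225542503/9910010359) = 129501/88888 + 225542503/9910010359 = 1303404273507523/880881000790792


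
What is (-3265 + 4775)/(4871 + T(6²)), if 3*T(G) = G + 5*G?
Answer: 1510/4943 ≈ 0.30548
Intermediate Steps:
T(G) = 2*G (T(G) = (G + 5*G)/3 = (6*G)/3 = 2*G)
(-3265 + 4775)/(4871 + T(6²)) = (-3265 + 4775)/(4871 + 2*6²) = 1510/(4871 + 2*36) = 1510/(4871 + 72) = 1510/4943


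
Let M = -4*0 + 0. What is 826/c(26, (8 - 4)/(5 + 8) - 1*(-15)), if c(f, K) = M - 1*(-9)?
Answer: 826/9 ≈ 91.778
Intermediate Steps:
M = 0 (M = 0 + 0 = 0)
c(f, K) = 9 (c(f, K) = 0 - 1*(-9) = 0 + 9 = 9)
826/c(26, (8 - 4)/(5 + 8) - 1*(-15)) = 826/9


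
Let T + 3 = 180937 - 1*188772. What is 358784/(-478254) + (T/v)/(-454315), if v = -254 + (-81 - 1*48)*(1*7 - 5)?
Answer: -20865059117593/27811579649280 ≈ -0.75023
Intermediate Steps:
T = -7838 (T = -3 + (180937 - 1*188772) = -3 + (180937 - 188772) = -3 - 7835 = -7838)
v = -512 (v = -254 + (-81 - 48)*(7 - 5) = -254 - 129*2 = -254 - 258 = -512)
358784/(-478254) + (T/v)/(-454315) = 358784/(-478254) - 7838/(-512)/(-454315) = 358784*(-1/478254) - 7838*(-1/512)*(-1/454315) = -179392/239127 + (3919/256)*(-1/454315) = -179392/239127 - 3919/116304640 = -20865059117593/27811579649280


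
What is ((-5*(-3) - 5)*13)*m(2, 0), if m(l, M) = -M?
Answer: 0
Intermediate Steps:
((-5*(-3) - 5)*13)*m(2, 0) = ((-5*(-3) - 5)*13)*(-1*0) = ((15 - 5)*13)*0 = (10*13)*0 = 130*0 = 0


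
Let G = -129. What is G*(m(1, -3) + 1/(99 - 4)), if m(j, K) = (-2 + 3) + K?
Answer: 24381/95 ≈ 256.64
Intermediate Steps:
m(j, K) = 1 + K
G*(m(1, -3) + 1/(99 - 4)) = -129*((1 - 3) + 1/(99 - 4)) = -129*(-2 + 1/95) = -129*(-189/95) = 24381/95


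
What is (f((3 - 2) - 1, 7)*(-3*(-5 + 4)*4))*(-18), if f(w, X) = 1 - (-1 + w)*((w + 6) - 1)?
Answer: -1296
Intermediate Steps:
f(w, X) = 1 - (-1 + w)*(5 + w) (f(w, X) = 1 - (-1 + w)*((6 + w) - 1) = 1 - (-1 + w)*(5 + w))
(f((3 - 2) - 1, 7)*(-3*(-5 + 4)*4))*(-18) = ((6 - ((3 - 2) - 1)**2 - 4*((3 - 2) - 1))*(-3*(-5 + 4)*4))*(-18) = ((6 - (1 - 1)**2 - 4*(1 - 1))*(-(-3)*4))*(-18) = ((6 - 1*0**2 - 4*0)*(-3*(-1)*4))*(-18) = ((6 - 1*0 + 0)*(3*4))*(-18) = ((6 + 0 + 0)*12)*(-18) = (6*12)*(-18) = 72*(-18) = -1296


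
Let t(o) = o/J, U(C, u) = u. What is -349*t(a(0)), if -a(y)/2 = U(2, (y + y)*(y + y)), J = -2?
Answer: 0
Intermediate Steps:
a(y) = -8*y² (a(y) = -2*(y + y)*(y + y) = -2*2*y*2*y = -8*y²)
t(o) = -o/2 (t(o) = o/(-2) = o*(-½) = -o/2)
-349*t(a(0)) = -(-349)*(-8*0²)/2 = -(-349)*(-8*0)/2 = -(-349)*0/2 = -349*0 = 0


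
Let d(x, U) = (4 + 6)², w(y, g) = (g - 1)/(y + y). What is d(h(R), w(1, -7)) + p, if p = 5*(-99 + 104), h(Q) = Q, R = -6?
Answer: 125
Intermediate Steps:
w(y, g) = (-1 + g)/(2*y) (w(y, g) = (-1 + g)/((2*y)) = (-1 + g)*(1/(2*y)) = (-1 + g)/(2*y))
d(x, U) = 100 (d(x, U) = 10² = 100)
p = 25 (p = 5*5 = 25)
d(h(R), w(1, -7)) + p = 100 + 25 = 125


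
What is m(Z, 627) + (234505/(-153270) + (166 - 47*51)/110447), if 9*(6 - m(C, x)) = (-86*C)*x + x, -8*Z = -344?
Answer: 872013206133365/3385642338 ≈ 2.5756e+5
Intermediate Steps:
Z = 43 (Z = -1/8*(-344) = 43)
m(C, x) = 6 - x/9 + 86*C*x/9 (m(C, x) = 6 - ((-86*C)*x + x)/9 = 6 - (-86*C*x + x)/9 = 6 - (x - 86*C*x)/9 = 6 + (-x/9 + 86*C*x/9) = 6 - x/9 + 86*C*x/9)
m(Z, 627) + (234505/(-153270) + (166 - 47*51)/110447) = (6 - 1/9*627 + (86/9)*43*627) + (234505/(-153270) + (166 - 47*51)/110447) = (6 - 209/3 + 772882/3) + (234505*(-1/153270) + (166 - 2397)*(1/110447)) = 772691/3 + (-46901/30654 - 2231*1/110447) = 772691/3 + (-46901/30654 - 2231/110447) = 772691/3 - 5248463821/3385642338 = 872013206133365/3385642338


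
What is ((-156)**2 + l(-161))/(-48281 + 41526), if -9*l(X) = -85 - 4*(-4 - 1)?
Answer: -219089/60795 ≈ -3.6037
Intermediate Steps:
l(X) = 65/9 (l(X) = -(-85 - 4*(-4 - 1))/9 = -(-85 - 4*(-5))/9 = -(-85 - 1*(-20))/9 = -(-85 + 20)/9 = -1/9*(-65) = 65/9)
((-156)**2 + l(-161))/(-48281 + 41526) = ((-156)**2 + 65/9)/(-48281 + 41526) = (24336 + 65/9)/(-6755) = (219089/9)*(-1/6755) = -219089/60795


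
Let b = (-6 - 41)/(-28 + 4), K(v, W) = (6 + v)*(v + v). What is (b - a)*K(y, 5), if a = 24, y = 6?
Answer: -3174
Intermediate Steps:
K(v, W) = 2*v*(6 + v) (K(v, W) = (6 + v)*(2*v) = 2*v*(6 + v))
b = 47/24 (b = -47/(-24) = -47*(-1/24) = 47/24 ≈ 1.9583)
(b - a)*K(y, 5) = (47/24 - 1*24)*(2*6*(6 + 6)) = (47/24 - 24)*(2*6*12) = -529/24*144 = -3174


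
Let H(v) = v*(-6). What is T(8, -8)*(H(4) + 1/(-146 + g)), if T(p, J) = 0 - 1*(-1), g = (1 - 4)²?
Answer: -3289/137 ≈ -24.007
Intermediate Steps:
g = 9 (g = (-3)² = 9)
T(p, J) = 1 (T(p, J) = 0 + 1 = 1)
H(v) = -6*v
T(8, -8)*(H(4) + 1/(-146 + g)) = 1*(-6*4 + 1/(-146 + 9)) = 1*(-24 + 1/(-137)) = 1*(-24 - 1/137) = 1*(-3289/137) = -3289/137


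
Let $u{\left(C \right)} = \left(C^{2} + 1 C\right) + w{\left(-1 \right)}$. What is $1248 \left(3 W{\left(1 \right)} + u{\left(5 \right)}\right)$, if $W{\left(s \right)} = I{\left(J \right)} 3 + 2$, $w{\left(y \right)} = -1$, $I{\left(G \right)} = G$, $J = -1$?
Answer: $32448$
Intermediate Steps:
$W{\left(s \right)} = -1$ ($W{\left(s \right)} = \left(-1\right) 3 + 2 = -3 + 2 = -1$)
$u{\left(C \right)} = -1 + C + C^{2}$ ($u{\left(C \right)} = \left(C^{2} + 1 C\right) - 1 = \left(C^{2} + C\right) - 1 = \left(C + C^{2}\right) - 1 = -1 + C + C^{2}$)
$1248 \left(3 W{\left(1 \right)} + u{\left(5 \right)}\right) = 1248 \left(3 \left(-1\right) + \left(-1 + 5 + 5^{2}\right)\right) = 1248 \left(-3 + \left(-1 + 5 + 25\right)\right) = 1248 \left(-3 + 29\right) = 1248 \cdot 26 = 32448$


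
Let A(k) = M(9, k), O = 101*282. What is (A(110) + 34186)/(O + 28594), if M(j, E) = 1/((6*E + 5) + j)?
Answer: 23041365/38469224 ≈ 0.59896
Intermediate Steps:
O = 28482
M(j, E) = 1/(5 + j + 6*E) (M(j, E) = 1/((5 + 6*E) + j) = 1/(5 + j + 6*E))
A(k) = 1/(14 + 6*k) (A(k) = 1/(5 + 9 + 6*k) = 1/(14 + 6*k))
(A(110) + 34186)/(O + 28594) = (1/(2*(7 + 3*110)) + 34186)/(28482 + 28594) = (1/(2*(7 + 330)) + 34186)/57076 = ((1/2)/337 + 34186)*(1/57076) = ((1/2)*(1/337) + 34186)*(1/57076) = (1/674 + 34186)*(1/57076) = (23041365/674)*(1/57076) = 23041365/38469224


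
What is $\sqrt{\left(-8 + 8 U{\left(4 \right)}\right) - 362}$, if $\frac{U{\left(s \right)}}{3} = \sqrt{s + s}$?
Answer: $\sqrt{-370 + 48 \sqrt{2}} \approx 17.382 i$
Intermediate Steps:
$U{\left(s \right)} = 3 \sqrt{2} \sqrt{s}$ ($U{\left(s \right)} = 3 \sqrt{s + s} = 3 \sqrt{2 s} = 3 \sqrt{2} \sqrt{s}$)
$\sqrt{\left(-8 + 8 U{\left(4 \right)}\right) - 362} = \sqrt{\left(-8 + 8 \cdot 3 \sqrt{2} \sqrt{4}\right) - 362} = \sqrt{\left(-8 + 8 \cdot 3 \sqrt{2} \cdot 2\right) - 362} = \sqrt{\left(-8 + 8 \cdot 6 \sqrt{2}\right) - 362} = \sqrt{\left(-8 + 48 \sqrt{2}\right) - 362} = \sqrt{-370 + 48 \sqrt{2}}$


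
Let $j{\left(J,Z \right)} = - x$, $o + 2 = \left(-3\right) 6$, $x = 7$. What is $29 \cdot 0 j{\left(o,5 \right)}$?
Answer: $0$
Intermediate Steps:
$o = -20$ ($o = -2 - 18 = -20$)
$j{\left(J,Z \right)} = -7$ ($j{\left(J,Z \right)} = \left(-1\right) 7 = -7$)
$29 \cdot 0 j{\left(o,5 \right)} = 29 \cdot 0 \left(-7\right) = 0 \left(-7\right) = 0$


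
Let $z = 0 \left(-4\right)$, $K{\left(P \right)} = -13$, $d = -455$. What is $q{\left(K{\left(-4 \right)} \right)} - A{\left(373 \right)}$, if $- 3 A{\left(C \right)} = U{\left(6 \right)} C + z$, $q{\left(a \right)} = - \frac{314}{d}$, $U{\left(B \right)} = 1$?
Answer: $\frac{170657}{1365} \approx 125.02$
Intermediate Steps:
$z = 0$
$q{\left(a \right)} = \frac{314}{455}$ ($q{\left(a \right)} = - \frac{314}{-455} = \left(-314\right) \left(- \frac{1}{455}\right) = \frac{314}{455}$)
$A{\left(C \right)} = - \frac{C}{3}$ ($A{\left(C \right)} = - \frac{1 C + 0}{3} = - \frac{C + 0}{3} = - \frac{C}{3}$)
$q{\left(K{\left(-4 \right)} \right)} - A{\left(373 \right)} = \frac{314}{455} - \left(- \frac{1}{3}\right) 373 = \frac{314}{455} - - \frac{373}{3} = \frac{314}{455} + \frac{373}{3} = \frac{170657}{1365}$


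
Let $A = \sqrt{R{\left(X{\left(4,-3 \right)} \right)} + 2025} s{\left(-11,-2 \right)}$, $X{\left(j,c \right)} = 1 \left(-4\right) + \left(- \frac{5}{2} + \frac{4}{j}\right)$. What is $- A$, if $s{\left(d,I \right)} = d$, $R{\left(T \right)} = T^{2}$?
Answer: $\frac{11 \sqrt{8221}}{2} \approx 498.68$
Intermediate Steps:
$X{\left(j,c \right)} = - \frac{13}{2} + \frac{4}{j}$ ($X{\left(j,c \right)} = -4 + \left(\left(-5\right) \frac{1}{2} + \frac{4}{j}\right) = -4 - \left(\frac{5}{2} - \frac{4}{j}\right) = - \frac{13}{2} + \frac{4}{j}$)
$A = - \frac{11 \sqrt{8221}}{2}$ ($A = \sqrt{\left(- \frac{13}{2} + \frac{4}{4}\right)^{2} + 2025} \left(-11\right) = \sqrt{\left(- \frac{13}{2} + 4 \cdot \frac{1}{4}\right)^{2} + 2025} \left(-11\right) = \sqrt{\left(- \frac{13}{2} + 1\right)^{2} + 2025} \left(-11\right) = \sqrt{\left(- \frac{11}{2}\right)^{2} + 2025} \left(-11\right) = \sqrt{\frac{121}{4} + 2025} \left(-11\right) = \sqrt{\frac{8221}{4}} \left(-11\right) = \frac{\sqrt{8221}}{2} \left(-11\right) = - \frac{11 \sqrt{8221}}{2} \approx -498.68$)
$- A = - \frac{\left(-11\right) \sqrt{8221}}{2} = \frac{11 \sqrt{8221}}{2}$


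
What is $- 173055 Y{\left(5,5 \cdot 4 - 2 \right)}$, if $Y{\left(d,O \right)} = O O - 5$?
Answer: $-55204545$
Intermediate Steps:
$Y{\left(d,O \right)} = -5 + O^{2}$ ($Y{\left(d,O \right)} = O^{2} - 5 = -5 + O^{2}$)
$- 173055 Y{\left(5,5 \cdot 4 - 2 \right)} = - 173055 \left(-5 + \left(5 \cdot 4 - 2\right)^{2}\right) = - 173055 \left(-5 + \left(20 - 2\right)^{2}\right) = - 173055 \left(-5 + 18^{2}\right) = - 173055 \left(-5 + 324\right) = \left(-173055\right) 319 = -55204545$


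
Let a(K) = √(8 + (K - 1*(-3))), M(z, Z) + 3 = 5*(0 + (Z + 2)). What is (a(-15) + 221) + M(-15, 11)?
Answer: 283 + 2*I ≈ 283.0 + 2.0*I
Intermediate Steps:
M(z, Z) = 7 + 5*Z (M(z, Z) = -3 + 5*(0 + (Z + 2)) = -3 + 5*(0 + (2 + Z)) = -3 + 5*(2 + Z) = -3 + (10 + 5*Z) = 7 + 5*Z)
a(K) = √(11 + K) (a(K) = √(8 + (K + 3)) = √(8 + (3 + K)) = √(11 + K))
(a(-15) + 221) + M(-15, 11) = (√(11 - 15) + 221) + (7 + 5*11) = (√(-4) + 221) + (7 + 55) = (2*I + 221) + 62 = (221 + 2*I) + 62 = 283 + 2*I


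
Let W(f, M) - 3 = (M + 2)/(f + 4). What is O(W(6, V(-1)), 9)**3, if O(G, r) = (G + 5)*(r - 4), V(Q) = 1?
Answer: 571787/8 ≈ 71473.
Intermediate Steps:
W(f, M) = 3 + (2 + M)/(4 + f) (W(f, M) = 3 + (M + 2)/(f + 4) = 3 + (2 + M)/(4 + f))
O(G, r) = (-4 + r)*(5 + G) (O(G, r) = (5 + G)*(-4 + r) = (-4 + r)*(5 + G))
O(W(6, V(-1)), 9)**3 = (-20 - 4*(14 + 1 + 3*6)/(4 + 6) + 5*9 + ((14 + 1 + 3*6)/(4 + 6))*9)**3 = (-20 - 4*(14 + 1 + 18)/10 + 45 + ((14 + 1 + 18)/10)*9)**3 = (-20 - 2*33/5 + 45 + ((1/10)*33)*9)**3 = (-20 - 4*33/10 + 45 + (33/10)*9)**3 = (-20 - 66/5 + 45 + 297/10)**3 = (83/2)**3 = 571787/8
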